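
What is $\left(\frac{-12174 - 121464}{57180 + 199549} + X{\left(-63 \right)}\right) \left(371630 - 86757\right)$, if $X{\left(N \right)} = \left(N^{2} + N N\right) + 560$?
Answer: $\frac{621464523365692}{256729} \approx 2.4207 \cdot 10^{9}$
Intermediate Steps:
$X{\left(N \right)} = 560 + 2 N^{2}$ ($X{\left(N \right)} = \left(N^{2} + N^{2}\right) + 560 = 2 N^{2} + 560 = 560 + 2 N^{2}$)
$\left(\frac{-12174 - 121464}{57180 + 199549} + X{\left(-63 \right)}\right) \left(371630 - 86757\right) = \left(\frac{-12174 - 121464}{57180 + 199549} + \left(560 + 2 \left(-63\right)^{2}\right)\right) \left(371630 - 86757\right) = \left(- \frac{133638}{256729} + \left(560 + 2 \cdot 3969\right)\right) 284873 = \left(\left(-133638\right) \frac{1}{256729} + \left(560 + 7938\right)\right) 284873 = \left(- \frac{133638}{256729} + 8498\right) 284873 = \frac{2181549404}{256729} \cdot 284873 = \frac{621464523365692}{256729}$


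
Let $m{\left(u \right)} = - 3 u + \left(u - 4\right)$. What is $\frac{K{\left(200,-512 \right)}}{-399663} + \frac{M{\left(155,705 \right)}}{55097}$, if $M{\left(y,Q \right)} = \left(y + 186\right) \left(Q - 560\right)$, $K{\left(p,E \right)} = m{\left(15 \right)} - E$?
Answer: $\frac{19735000669}{22020232311} \approx 0.89622$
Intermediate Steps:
$m{\left(u \right)} = -4 - 2 u$ ($m{\left(u \right)} = - 3 u + \left(u - 4\right) = - 3 u + \left(-4 + u\right) = -4 - 2 u$)
$K{\left(p,E \right)} = -34 - E$ ($K{\left(p,E \right)} = \left(-4 - 30\right) - E = -34 - E$)
$M{\left(y,Q \right)} = \left(-560 + Q\right) \left(186 + y\right)$ ($M{\left(y,Q \right)} = \left(186 + y\right) \left(-560 + Q\right) = \left(-560 + Q\right) \left(186 + y\right)$)
$\frac{K{\left(200,-512 \right)}}{-399663} + \frac{M{\left(155,705 \right)}}{55097} = \frac{-34 - -512}{-399663} + \frac{-104160 - 86800 + 186 \cdot 705 + 705 \cdot 155}{55097} = \left(-34 + 512\right) \left(- \frac{1}{399663}\right) + \left(-104160 - 86800 + 131130 + 109275\right) \frac{1}{55097} = 478 \left(- \frac{1}{399663}\right) + 49445 \cdot \frac{1}{55097} = - \frac{478}{399663} + \frac{49445}{55097} = \frac{19735000669}{22020232311}$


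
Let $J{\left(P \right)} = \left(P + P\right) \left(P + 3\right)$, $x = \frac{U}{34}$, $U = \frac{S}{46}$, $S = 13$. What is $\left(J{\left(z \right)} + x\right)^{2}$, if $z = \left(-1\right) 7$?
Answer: $\frac{7673234409}{2446096} \approx 3136.9$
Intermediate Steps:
$U = \frac{13}{46} \approx 0.28261$
$z = -7$
$x = \frac{13}{1564}$ ($x = \frac{13}{46 \cdot 34} = \frac{13}{46} \cdot \frac{1}{34} = \frac{13}{1564} \approx 0.008312$)
$J{\left(P \right)} = 2 P \left(3 + P\right)$
$\left(J{\left(z \right)} + x\right)^{2} = \left(2 \left(-7\right) \left(3 - 7\right) + \frac{13}{1564}\right)^{2} = \left(2 \left(-7\right) \left(-4\right) + \frac{13}{1564}\right)^{2} = \left(56 + \frac{13}{1564}\right)^{2} = \left(\frac{87597}{1564}\right)^{2} = \frac{7673234409}{2446096}$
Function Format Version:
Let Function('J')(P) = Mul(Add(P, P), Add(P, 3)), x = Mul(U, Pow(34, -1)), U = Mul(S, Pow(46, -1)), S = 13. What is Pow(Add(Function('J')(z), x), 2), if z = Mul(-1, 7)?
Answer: Rational(7673234409, 2446096) ≈ 3136.9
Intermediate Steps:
U = Rational(13, 46) (U = Mul(13, Pow(46, -1)) = Mul(13, Rational(1, 46)) = Rational(13, 46) ≈ 0.28261)
z = -7
x = Rational(13, 1564) (x = Mul(Rational(13, 46), Pow(34, -1)) = Mul(Rational(13, 46), Rational(1, 34)) = Rational(13, 1564) ≈ 0.0083120)
Function('J')(P) = Mul(2, P, Add(3, P)) (Function('J')(P) = Mul(Mul(2, P), Add(3, P)) = Mul(2, P, Add(3, P)))
Pow(Add(Function('J')(z), x), 2) = Pow(Add(Mul(2, -7, Add(3, -7)), Rational(13, 1564)), 2) = Pow(Add(Mul(2, -7, -4), Rational(13, 1564)), 2) = Pow(Add(56, Rational(13, 1564)), 2) = Pow(Rational(87597, 1564), 2) = Rational(7673234409, 2446096)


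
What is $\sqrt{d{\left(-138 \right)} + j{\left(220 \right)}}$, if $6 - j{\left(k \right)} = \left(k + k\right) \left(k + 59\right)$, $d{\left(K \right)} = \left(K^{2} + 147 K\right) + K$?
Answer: $i \sqrt{124134} \approx 352.33 i$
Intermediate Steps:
$d{\left(K \right)} = K^{2} + 148 K$
$j{\left(k \right)} = 6 - 2 k \left(59 + k\right)$ ($j{\left(k \right)} = 6 - \left(k + k\right) \left(k + 59\right) = 6 - 2 k \left(59 + k\right)$)
$\sqrt{d{\left(-138 \right)} + j{\left(220 \right)}} = \sqrt{- 138 \left(148 - 138\right) - \left(25954 + 96800\right)} = \sqrt{\left(-138\right) 10 - 122754} = \sqrt{-1380 - 122754} = \sqrt{-124134} = i \sqrt{124134}$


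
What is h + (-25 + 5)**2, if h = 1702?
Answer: 2102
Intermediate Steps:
h + (-25 + 5)**2 = 1702 + (-25 + 5)**2 = 1702 + (-20)**2 = 1702 + 400 = 2102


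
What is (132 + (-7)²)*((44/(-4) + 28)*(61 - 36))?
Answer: 76925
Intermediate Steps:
(132 + (-7)²)*((44/(-4) + 28)*(61 - 36)) = (132 + 49)*((44*(-¼) + 28)*25) = 181*((-11 + 28)*25) = 181*(17*25) = 181*425 = 76925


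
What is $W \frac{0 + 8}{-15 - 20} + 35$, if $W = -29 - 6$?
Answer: $43$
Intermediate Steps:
$W = -35$
$W \frac{0 + 8}{-15 - 20} + 35 = - 35 \frac{0 + 8}{-15 - 20} + 35 = - 35 \frac{8}{-35} + 35 = - 35 \cdot 8 \left(- \frac{1}{35}\right) + 35 = \left(-35\right) \left(- \frac{8}{35}\right) + 35 = 8 + 35 = 43$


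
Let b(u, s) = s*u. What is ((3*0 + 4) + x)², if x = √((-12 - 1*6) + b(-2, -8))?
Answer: (4 + I*√2)² ≈ 14.0 + 11.314*I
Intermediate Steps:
x = I*√2 (x = √((-12 - 1*6) - 8*(-2)) = √((-12 - 6) + 16) = √(-18 + 16) = √(-2) = I*√2 ≈ 1.4142*I)
((3*0 + 4) + x)² = ((3*0 + 4) + I*√2)² = ((0 + 4) + I*√2)² = (4 + I*√2)²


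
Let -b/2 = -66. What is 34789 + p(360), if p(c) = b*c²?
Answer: 17141989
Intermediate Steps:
b = 132 (b = -2*(-66) = 132)
p(c) = 132*c²
34789 + p(360) = 34789 + 132*360² = 34789 + 132*129600 = 34789 + 17107200 = 17141989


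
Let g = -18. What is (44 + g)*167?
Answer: 4342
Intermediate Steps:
(44 + g)*167 = (44 - 18)*167 = 26*167 = 4342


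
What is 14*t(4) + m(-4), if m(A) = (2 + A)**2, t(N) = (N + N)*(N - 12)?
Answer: -892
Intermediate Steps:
t(N) = 2*N*(-12 + N) (t(N) = (2*N)*(-12 + N) = 2*N*(-12 + N))
14*t(4) + m(-4) = 14*(2*4*(-12 + 4)) + (2 - 4)**2 = 14*(2*4*(-8)) + (-2)**2 = 14*(-64) + 4 = -896 + 4 = -892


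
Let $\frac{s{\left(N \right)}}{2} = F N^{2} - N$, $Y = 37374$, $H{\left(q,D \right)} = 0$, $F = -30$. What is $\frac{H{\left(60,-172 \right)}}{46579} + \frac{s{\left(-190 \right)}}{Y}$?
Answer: $- \frac{1082810}{18687} \approx -57.945$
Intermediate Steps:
$s{\left(N \right)} = - 60 N^{2} - 2 N$ ($s{\left(N \right)} = 2 \left(- 30 N^{2} - N\right) = 2 \left(- N - 30 N^{2}\right) = - 60 N^{2} - 2 N$)
$\frac{H{\left(60,-172 \right)}}{46579} + \frac{s{\left(-190 \right)}}{Y} = \frac{0}{46579} + \frac{\left(-2\right) \left(-190\right) \left(1 + 30 \left(-190\right)\right)}{37374} = 0 \cdot \frac{1}{46579} + \left(-2\right) \left(-190\right) \left(1 - 5700\right) \frac{1}{37374} = 0 + \left(-2\right) \left(-190\right) \left(-5699\right) \frac{1}{37374} = 0 - \frac{1082810}{18687} = - \frac{1082810}{18687}$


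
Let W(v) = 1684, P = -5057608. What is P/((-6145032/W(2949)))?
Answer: 1064626484/768129 ≈ 1386.0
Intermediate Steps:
P/((-6145032/W(2949))) = -5057608/((-6145032/1684)) = -5057608/((-6145032*1/1684)) = -5057608/(-1536258/421) = -5057608*(-421/1536258) = 1064626484/768129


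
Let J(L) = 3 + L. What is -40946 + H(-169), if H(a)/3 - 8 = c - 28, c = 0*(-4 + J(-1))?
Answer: -41006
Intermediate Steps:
c = 0 (c = 0*(-4 + (3 - 1)) = 0*(-4 + 2) = 0*(-2) = 0)
H(a) = -60 (H(a) = 24 + 3*(0 - 28) = 24 + 3*(-28) = 24 - 84 = -60)
-40946 + H(-169) = -40946 - 60 = -41006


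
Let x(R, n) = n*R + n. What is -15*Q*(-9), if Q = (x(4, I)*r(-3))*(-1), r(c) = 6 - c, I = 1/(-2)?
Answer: 6075/2 ≈ 3037.5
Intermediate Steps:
I = -1/2 ≈ -0.50000
x(R, n) = n + R*n (x(R, n) = R*n + n = n + R*n)
Q = 45/2 (Q = ((-(1 + 4)/2)*(6 - 1*(-3)))*(-1) = ((-1/2*5)*(6 + 3))*(-1) = -5/2*9*(-1) = -45/2*(-1) = 45/2 ≈ 22.500)
-15*Q*(-9) = -15*45/2*(-9) = -675/2*(-9) = 6075/2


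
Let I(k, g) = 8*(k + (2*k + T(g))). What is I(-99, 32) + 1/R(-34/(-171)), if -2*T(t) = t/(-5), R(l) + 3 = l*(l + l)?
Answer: -1003896277/427055 ≈ -2350.7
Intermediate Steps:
R(l) = -3 + 2*l² (R(l) = -3 + l*(l + l) = -3 + l*(2*l) = -3 + 2*l²)
T(t) = t/10 (T(t) = -t/(2*(-5)) = -t*(-1)/(2*5) = -(-1)*t/10 = t/10)
I(k, g) = 24*k + 4*g/5 (I(k, g) = 8*(k + (2*k + g/10)) = 8*(3*k + g/10) = 24*k + 4*g/5)
I(-99, 32) + 1/R(-34/(-171)) = (24*(-99) + (⅘)*32) + 1/(-3 + 2*(-34/(-171))²) = (-2376 + 128/5) + 1/(-3 + 2*(-34*(-1/171))²) = -11752/5 + 1/(-3 + 2*(34/171)²) = -11752/5 + 1/(-3 + 2*(1156/29241)) = -11752/5 + 1/(-3 + 2312/29241) = -11752/5 + 1/(-85411/29241) = -11752/5 - 29241/85411 = -1003896277/427055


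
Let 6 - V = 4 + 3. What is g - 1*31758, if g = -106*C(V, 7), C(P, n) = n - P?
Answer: -32606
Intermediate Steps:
V = -1 (V = 6 - (4 + 3) = 6 - 1*7 = 6 - 7 = -1)
g = -848 (g = -106*(7 - 1*(-1)) = -106*(7 + 1) = -106*8 = -848)
g - 1*31758 = -848 - 1*31758 = -848 - 31758 = -32606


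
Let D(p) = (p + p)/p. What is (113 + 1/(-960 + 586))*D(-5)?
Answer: 42261/187 ≈ 225.99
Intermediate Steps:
D(p) = 2 (D(p) = (2*p)/p = 2)
(113 + 1/(-960 + 586))*D(-5) = (113 + 1/(-960 + 586))*2 = (113 + 1/(-374))*2 = (113 - 1/374)*2 = (42261/374)*2 = 42261/187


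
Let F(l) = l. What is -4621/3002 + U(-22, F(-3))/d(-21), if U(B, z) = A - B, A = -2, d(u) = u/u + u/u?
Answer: 25399/3002 ≈ 8.4607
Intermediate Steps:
d(u) = 2 (d(u) = 1 + 1 = 2)
U(B, z) = -2 - B
-4621/3002 + U(-22, F(-3))/d(-21) = -4621/3002 + (-2 - 1*(-22))/2 = -4621*1/3002 + (-2 + 22)*(1/2) = -4621/3002 + 20*(1/2) = -4621/3002 + 10 = 25399/3002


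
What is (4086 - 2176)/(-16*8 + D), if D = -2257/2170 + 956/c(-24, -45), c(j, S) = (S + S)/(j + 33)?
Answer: -4144700/487469 ≈ -8.5025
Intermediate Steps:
c(j, S) = 2*S/(33 + j) (c(j, S) = (2*S)/(33 + j) = 2*S/(33 + j))
D = -209709/2170 (D = -2257/2170 + 956/((2*(-45)/(33 - 24))) = -2257*1/2170 + 956/((2*(-45)/9)) = -2257/2170 + 956/((2*(-45)*(⅑))) = -2257/2170 + 956/(-10) = -2257/2170 + 956*(-⅒) = -2257/2170 - 478/5 = -209709/2170 ≈ -96.640)
(4086 - 2176)/(-16*8 + D) = (4086 - 2176)/(-16*8 - 209709/2170) = 1910/(-128 - 209709/2170) = 1910/(-487469/2170) = 1910*(-2170/487469) = -4144700/487469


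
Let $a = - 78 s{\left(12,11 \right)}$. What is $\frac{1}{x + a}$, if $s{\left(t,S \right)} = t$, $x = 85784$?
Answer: $\frac{1}{84848} \approx 1.1786 \cdot 10^{-5}$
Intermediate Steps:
$a = -936$ ($a = \left(-78\right) 12 = -936$)
$\frac{1}{x + a} = \frac{1}{85784 - 936} = \frac{1}{84848}$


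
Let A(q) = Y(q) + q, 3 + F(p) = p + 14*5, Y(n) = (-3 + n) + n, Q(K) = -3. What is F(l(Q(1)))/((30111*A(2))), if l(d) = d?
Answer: 64/90333 ≈ 0.00070849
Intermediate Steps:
Y(n) = -3 + 2*n
F(p) = 67 + p (F(p) = -3 + (p + 14*5) = -3 + (p + 70) = -3 + (70 + p) = 67 + p)
A(q) = -3 + 3*q (A(q) = (-3 + 2*q) + q = -3 + 3*q)
F(l(Q(1)))/((30111*A(2))) = (67 - 3)/((30111*(-3 + 3*2))) = 64/((30111*(-3 + 6))) = 64/((30111*3)) = 64/90333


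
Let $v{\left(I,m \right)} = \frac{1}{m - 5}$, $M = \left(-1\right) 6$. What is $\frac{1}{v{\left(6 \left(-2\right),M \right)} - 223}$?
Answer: $- \frac{11}{2454} \approx -0.0044825$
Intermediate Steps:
$M = -6$
$v{\left(I,m \right)} = \frac{1}{-5 + m}$
$\frac{1}{v{\left(6 \left(-2\right),M \right)} - 223} = \frac{1}{\frac{1}{-5 - 6} - 223} = \frac{1}{\frac{1}{-11} - 223} = \frac{1}{- \frac{1}{11} - 223} = \frac{1}{- \frac{2454}{11}} = - \frac{11}{2454}$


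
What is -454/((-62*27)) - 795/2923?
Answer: -1894/2446551 ≈ -0.00077415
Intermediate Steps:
-454/((-62*27)) - 795/2923 = -454/(-1674) - 795*1/2923 = -454*(-1/1674) - 795/2923 = 227/837 - 795/2923 = -1894/2446551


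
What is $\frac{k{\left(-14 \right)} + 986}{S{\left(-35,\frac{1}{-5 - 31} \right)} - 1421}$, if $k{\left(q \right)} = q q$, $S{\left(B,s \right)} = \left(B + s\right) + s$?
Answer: $- \frac{21276}{26209} \approx -0.81178$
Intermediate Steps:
$S{\left(B,s \right)} = B + 2 s$
$k{\left(q \right)} = q^{2}$
$\frac{k{\left(-14 \right)} + 986}{S{\left(-35,\frac{1}{-5 - 31} \right)} - 1421} = \frac{\left(-14\right)^{2} + 986}{\left(-35 + \frac{2}{-5 - 31}\right) - 1421} = \frac{196 + 986}{\left(-35 + \frac{2}{-36}\right) - 1421} = \frac{1182}{\left(-35 + 2 \left(- \frac{1}{36}\right)\right) - 1421} = \frac{1182}{\left(-35 - \frac{1}{18}\right) - 1421} = \frac{1182}{- \frac{631}{18} - 1421} = \frac{1182}{- \frac{26209}{18}} = 1182 \left(- \frac{18}{26209}\right) = - \frac{21276}{26209}$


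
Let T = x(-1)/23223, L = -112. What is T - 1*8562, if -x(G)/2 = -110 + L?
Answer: -66278294/7741 ≈ -8562.0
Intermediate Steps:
x(G) = 444 (x(G) = -2*(-110 - 112) = -2*(-222) = 444)
T = 148/7741 (T = 444/23223 = 444*(1/23223) = 148/7741 ≈ 0.019119)
T - 1*8562 = 148/7741 - 1*8562 = 148/7741 - 8562 = -66278294/7741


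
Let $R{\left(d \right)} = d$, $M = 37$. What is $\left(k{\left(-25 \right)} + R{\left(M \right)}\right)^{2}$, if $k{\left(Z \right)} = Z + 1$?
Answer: $169$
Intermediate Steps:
$k{\left(Z \right)} = 1 + Z$
$\left(k{\left(-25 \right)} + R{\left(M \right)}\right)^{2} = \left(\left(1 - 25\right) + 37\right)^{2} = \left(-24 + 37\right)^{2} = 13^{2} = 169$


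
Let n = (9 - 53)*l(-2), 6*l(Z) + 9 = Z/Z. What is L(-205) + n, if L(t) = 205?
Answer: 791/3 ≈ 263.67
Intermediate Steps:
l(Z) = -4/3 (l(Z) = -3/2 + (Z/Z)/6 = -3/2 + (⅙)*1 = -3/2 + ⅙ = -4/3)
n = 176/3 (n = (9 - 53)*(-4/3) = -44*(-4/3) = 176/3 ≈ 58.667)
L(-205) + n = 205 + 176/3 = 791/3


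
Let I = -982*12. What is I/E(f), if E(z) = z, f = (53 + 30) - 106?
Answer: 11784/23 ≈ 512.35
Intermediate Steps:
f = -23 (f = 83 - 106 = -23)
I = -11784
I/E(f) = -11784/(-23) = -11784*(-1/23) = 11784/23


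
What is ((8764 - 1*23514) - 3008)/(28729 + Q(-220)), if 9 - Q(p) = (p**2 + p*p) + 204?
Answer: 8879/34133 ≈ 0.26013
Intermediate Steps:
Q(p) = -195 - 2*p**2 (Q(p) = 9 - ((p**2 + p*p) + 204) = 9 - ((p**2 + p**2) + 204) = 9 - (2*p**2 + 204) = 9 - (204 + 2*p**2) = 9 + (-204 - 2*p**2) = -195 - 2*p**2)
((8764 - 1*23514) - 3008)/(28729 + Q(-220)) = ((8764 - 1*23514) - 3008)/(28729 + (-195 - 2*(-220)**2)) = ((8764 - 23514) - 3008)/(28729 + (-195 - 2*48400)) = (-14750 - 3008)/(28729 + (-195 - 96800)) = -17758/(28729 - 96995) = -17758/(-68266) = -17758*(-1/68266) = 8879/34133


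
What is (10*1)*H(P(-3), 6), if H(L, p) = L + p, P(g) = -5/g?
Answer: 230/3 ≈ 76.667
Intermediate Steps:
(10*1)*H(P(-3), 6) = (10*1)*(-5/(-3) + 6) = 10*(-5*(-1/3) + 6) = 10*(5/3 + 6) = 10*(23/3) = 230/3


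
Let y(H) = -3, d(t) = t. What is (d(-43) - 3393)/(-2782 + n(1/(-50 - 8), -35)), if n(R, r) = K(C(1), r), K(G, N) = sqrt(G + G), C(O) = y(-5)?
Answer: 4779476/3869765 + 1718*I*sqrt(6)/3869765 ≈ 1.2351 + 0.0010875*I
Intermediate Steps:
C(O) = -3
K(G, N) = sqrt(2)*sqrt(G) (K(G, N) = sqrt(2*G) = sqrt(2)*sqrt(G))
n(R, r) = I*sqrt(6) (n(R, r) = sqrt(2)*sqrt(-3) = sqrt(2)*(I*sqrt(3)) = I*sqrt(6))
(d(-43) - 3393)/(-2782 + n(1/(-50 - 8), -35)) = (-43 - 3393)/(-2782 + I*sqrt(6)) = -3436/(-2782 + I*sqrt(6))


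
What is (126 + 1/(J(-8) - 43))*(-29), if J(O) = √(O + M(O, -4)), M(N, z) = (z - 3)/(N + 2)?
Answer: -40679808/11135 + 29*I*√246/11135 ≈ -3653.3 + 0.040848*I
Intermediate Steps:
M(N, z) = (-3 + z)/(2 + N)
J(O) = √(O - 7/(2 + O)) (J(O) = √(O + (-3 - 4)/(2 + O)) = √(O - 7/(2 + O)))
(126 + 1/(J(-8) - 43))*(-29) = (126 + 1/(√((-7 - 8*(2 - 8))/(2 - 8)) - 43))*(-29) = (126 + 1/(√((-7 - 8*(-6))/(-6)) - 43))*(-29) = (126 + 1/(√(-(-7 + 48)/6) - 43))*(-29) = (126 + 1/(√(-⅙*41) - 43))*(-29) = (126 + 1/(√(-41/6) - 43))*(-29) = (126 + 1/(I*√246/6 - 43))*(-29) = (126 + 1/(-43 + I*√246/6))*(-29) = -3654 - 29/(-43 + I*√246/6)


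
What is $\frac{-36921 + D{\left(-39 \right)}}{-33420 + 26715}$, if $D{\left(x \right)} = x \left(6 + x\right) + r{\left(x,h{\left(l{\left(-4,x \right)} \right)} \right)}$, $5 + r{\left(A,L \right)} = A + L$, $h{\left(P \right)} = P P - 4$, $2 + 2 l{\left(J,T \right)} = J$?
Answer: $\frac{11891}{2235} \approx 5.3204$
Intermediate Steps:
$l{\left(J,T \right)} = -1 + \frac{J}{2}$
$h{\left(P \right)} = -4 + P^{2}$ ($h{\left(P \right)} = P^{2} - 4 = -4 + P^{2}$)
$r{\left(A,L \right)} = -5 + A + L$ ($r{\left(A,L \right)} = -5 + \left(A + L\right) = -5 + A + L$)
$D{\left(x \right)} = x + x \left(6 + x\right)$ ($D{\left(x \right)} = x \left(6 + x\right) - \left(9 - x - \left(-1 + \frac{1}{2} \left(-4\right)\right)^{2}\right) = x \left(6 + x\right) - \left(9 - x - \left(-1 - 2\right)^{2}\right) = x \left(6 + x\right) - \left(9 - 9 - x\right) = x \left(6 + x\right) + \left(-5 + x + \left(-4 + 9\right)\right) = x \left(6 + x\right) + \left(-5 + x + 5\right) = x \left(6 + x\right) + x = x + x \left(6 + x\right)$)
$\frac{-36921 + D{\left(-39 \right)}}{-33420 + 26715} = \frac{-36921 - 39 \left(7 - 39\right)}{-33420 + 26715} = \frac{-36921 - -1248}{-6705} = \left(-36921 + 1248\right) \left(- \frac{1}{6705}\right) = \left(-35673\right) \left(- \frac{1}{6705}\right) = \frac{11891}{2235}$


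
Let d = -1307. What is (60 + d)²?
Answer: 1555009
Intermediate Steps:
(60 + d)² = (60 - 1307)² = (-1247)² = 1555009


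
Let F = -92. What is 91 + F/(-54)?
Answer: 2503/27 ≈ 92.704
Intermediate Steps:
91 + F/(-54) = 91 - 92/(-54) = 91 - 1/54*(-92) = 91 + 46/27 = 2503/27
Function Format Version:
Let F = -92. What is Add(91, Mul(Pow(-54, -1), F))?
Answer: Rational(2503, 27) ≈ 92.704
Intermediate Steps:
Add(91, Mul(Pow(-54, -1), F)) = Add(91, Mul(Pow(-54, -1), -92)) = Add(91, Mul(Rational(-1, 54), -92)) = Add(91, Rational(46, 27)) = Rational(2503, 27)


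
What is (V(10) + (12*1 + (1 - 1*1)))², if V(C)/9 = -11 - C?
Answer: 31329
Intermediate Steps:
V(C) = -99 - 9*C (V(C) = 9*(-11 - C) = -99 - 9*C)
(V(10) + (12*1 + (1 - 1*1)))² = ((-99 - 9*10) + (12*1 + (1 - 1*1)))² = ((-99 - 90) + (12 + (1 - 1)))² = (-189 + (12 + 0))² = (-189 + 12)² = (-177)² = 31329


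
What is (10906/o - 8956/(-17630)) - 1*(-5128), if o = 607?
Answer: 27537269776/5350705 ≈ 5146.5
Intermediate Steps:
(10906/o - 8956/(-17630)) - 1*(-5128) = (10906/607 - 8956/(-17630)) - 1*(-5128) = (10906*(1/607) - 8956*(-1/17630)) + 5128 = (10906/607 + 4478/8815) + 5128 = 98854536/5350705 + 5128 = 27537269776/5350705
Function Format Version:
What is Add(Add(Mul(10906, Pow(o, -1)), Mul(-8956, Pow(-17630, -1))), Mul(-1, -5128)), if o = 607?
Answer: Rational(27537269776, 5350705) ≈ 5146.5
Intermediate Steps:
Add(Add(Mul(10906, Pow(o, -1)), Mul(-8956, Pow(-17630, -1))), Mul(-1, -5128)) = Add(Add(Mul(10906, Pow(607, -1)), Mul(-8956, Pow(-17630, -1))), Mul(-1, -5128)) = Add(Add(Mul(10906, Rational(1, 607)), Mul(-8956, Rational(-1, 17630))), 5128) = Add(Add(Rational(10906, 607), Rational(4478, 8815)), 5128) = Add(Rational(98854536, 5350705), 5128) = Rational(27537269776, 5350705)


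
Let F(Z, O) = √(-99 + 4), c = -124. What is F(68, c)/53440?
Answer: I*√95/53440 ≈ 0.00018239*I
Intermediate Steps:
F(Z, O) = I*√95 (F(Z, O) = √(-95) = I*√95)
F(68, c)/53440 = (I*√95)/53440 = (I*√95)*(1/53440) = I*√95/53440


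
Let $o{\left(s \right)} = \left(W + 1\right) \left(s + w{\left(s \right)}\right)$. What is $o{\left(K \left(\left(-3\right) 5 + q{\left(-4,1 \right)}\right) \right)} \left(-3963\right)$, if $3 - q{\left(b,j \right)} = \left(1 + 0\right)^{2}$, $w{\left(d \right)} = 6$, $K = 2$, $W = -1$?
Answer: $0$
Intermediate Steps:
$q{\left(b,j \right)} = 2$ ($q{\left(b,j \right)} = 3 - \left(1 + 0\right)^{2} = 3 - 1^{2} = 3 - 1 = 2$)
$o{\left(s \right)} = 0$ ($o{\left(s \right)} = \left(-1 + 1\right) \left(s + 6\right) = 0 \left(6 + s\right) = 0$)
$o{\left(K \left(\left(-3\right) 5 + q{\left(-4,1 \right)}\right) \right)} \left(-3963\right) = 0 \left(-3963\right) = 0$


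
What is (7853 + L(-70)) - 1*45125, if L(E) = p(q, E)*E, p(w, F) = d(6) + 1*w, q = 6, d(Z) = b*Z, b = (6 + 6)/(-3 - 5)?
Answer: -37062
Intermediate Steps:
b = -3/2 (b = 12/(-8) = 12*(-1/8) = -3/2 ≈ -1.5000)
d(Z) = -3*Z/2
p(w, F) = -9 + w (p(w, F) = -3/2*6 + 1*w = -9 + w)
L(E) = -3*E (L(E) = (-9 + 6)*E = -3*E)
(7853 + L(-70)) - 1*45125 = (7853 - 3*(-70)) - 1*45125 = (7853 + 210) - 45125 = 8063 - 45125 = -37062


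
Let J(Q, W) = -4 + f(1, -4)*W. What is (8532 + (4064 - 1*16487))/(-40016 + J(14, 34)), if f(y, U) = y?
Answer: 3891/39986 ≈ 0.097309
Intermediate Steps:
J(Q, W) = -4 + W (J(Q, W) = -4 + 1*W = -4 + W)
(8532 + (4064 - 1*16487))/(-40016 + J(14, 34)) = (8532 + (4064 - 1*16487))/(-40016 + (-4 + 34)) = (8532 + (4064 - 16487))/(-40016 + 30) = (8532 - 12423)/(-39986) = -3891*(-1/39986) = 3891/39986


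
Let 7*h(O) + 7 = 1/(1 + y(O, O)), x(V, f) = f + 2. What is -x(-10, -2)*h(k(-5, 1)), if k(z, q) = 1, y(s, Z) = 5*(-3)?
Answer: 0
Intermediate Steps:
y(s, Z) = -15
x(V, f) = 2 + f
h(O) = -99/98 (h(O) = -1 + 1/(7*(1 - 15)) = -1 + (1/7)/(-14) = -1 + (1/7)*(-1/14) = -1 - 1/98 = -99/98)
-x(-10, -2)*h(k(-5, 1)) = -(2 - 2)*(-99)/98 = -0*(-99)/98 = -1*0 = 0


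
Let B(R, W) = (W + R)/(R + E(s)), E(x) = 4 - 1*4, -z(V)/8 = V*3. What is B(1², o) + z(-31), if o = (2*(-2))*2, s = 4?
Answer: 737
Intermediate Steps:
z(V) = -24*V (z(V) = -8*V*3 = -24*V)
E(x) = 0 (E(x) = 4 - 4 = 0)
o = -8 (o = -4*2 = -8)
B(R, W) = (R + W)/R (B(R, W) = (W + R)/(R + 0) = (R + W)/R)
B(1², o) + z(-31) = (1² - 8)/(1²) - 24*(-31) = (1 - 8)/1 + 744 = 1*(-7) + 744 = -7 + 744 = 737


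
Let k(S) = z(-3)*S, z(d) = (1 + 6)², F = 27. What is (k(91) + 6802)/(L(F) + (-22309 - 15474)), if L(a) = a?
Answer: -11261/37756 ≈ -0.29826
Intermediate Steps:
z(d) = 49 (z(d) = 7² = 49)
k(S) = 49*S
(k(91) + 6802)/(L(F) + (-22309 - 15474)) = (49*91 + 6802)/(27 + (-22309 - 15474)) = (4459 + 6802)/(27 - 37783) = 11261/(-37756) = 11261*(-1/37756) = -11261/37756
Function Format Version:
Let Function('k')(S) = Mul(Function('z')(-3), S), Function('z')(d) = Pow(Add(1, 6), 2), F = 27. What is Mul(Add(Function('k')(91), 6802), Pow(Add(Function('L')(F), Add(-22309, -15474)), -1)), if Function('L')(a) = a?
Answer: Rational(-11261, 37756) ≈ -0.29826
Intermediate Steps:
Function('z')(d) = 49 (Function('z')(d) = Pow(7, 2) = 49)
Function('k')(S) = Mul(49, S)
Mul(Add(Function('k')(91), 6802), Pow(Add(Function('L')(F), Add(-22309, -15474)), -1)) = Mul(Add(Mul(49, 91), 6802), Pow(Add(27, Add(-22309, -15474)), -1)) = Mul(Add(4459, 6802), Pow(Add(27, -37783), -1)) = Mul(11261, Pow(-37756, -1)) = Mul(11261, Rational(-1, 37756)) = Rational(-11261, 37756)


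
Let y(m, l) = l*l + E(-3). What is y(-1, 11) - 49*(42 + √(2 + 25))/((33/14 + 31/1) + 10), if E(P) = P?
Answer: 42814/607 - 2058*√3/607 ≈ 64.661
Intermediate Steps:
y(m, l) = -3 + l² (y(m, l) = l*l - 3 = l² - 3 = -3 + l²)
y(-1, 11) - 49*(42 + √(2 + 25))/((33/14 + 31/1) + 10) = (-3 + 11²) - 49*(42 + √(2 + 25))/((33/14 + 31/1) + 10) = (-3 + 121) - 49*(42 + √27)/((33*(1/14) + 31*1) + 10) = 118 - 49*(42 + 3*√3)/((33/14 + 31) + 10) = 118 - 49*(42 + 3*√3)/(467/14 + 10) = 118 - 49*(42 + 3*√3)/607/14 = 118 - 49*(42 + 3*√3)*14/607 = 118 - 49*(588/607 + 42*√3/607) = 118 + (-28812/607 - 2058*√3/607) = 42814/607 - 2058*√3/607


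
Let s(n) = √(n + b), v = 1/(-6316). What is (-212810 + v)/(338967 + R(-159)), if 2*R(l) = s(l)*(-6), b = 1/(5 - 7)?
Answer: -50623138135143/80633304195638 - 448035987*I*√638/161266608391276 ≈ -0.62782 - 7.0174e-5*I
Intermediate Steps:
v = -1/6316 ≈ -0.00015833
b = -½ (b = 1/(-2) = -½ ≈ -0.50000)
s(n) = √(-½ + n) (s(n) = √(n - ½) = √(-½ + n))
R(l) = -3*√(-2 + 4*l)/2 (R(l) = ((√(-2 + 4*l)/2)*(-6))/2 = (-3*√(-2 + 4*l))/2 = -3*√(-2 + 4*l)/2)
(-212810 + v)/(338967 + R(-159)) = (-212810 - 1/6316)/(338967 - 3*√(-2 + 4*(-159))/2) = -1344107961/(6316*(338967 - 3*√(-2 - 636)/2)) = -1344107961/(6316*(338967 - 3*I*√638/2))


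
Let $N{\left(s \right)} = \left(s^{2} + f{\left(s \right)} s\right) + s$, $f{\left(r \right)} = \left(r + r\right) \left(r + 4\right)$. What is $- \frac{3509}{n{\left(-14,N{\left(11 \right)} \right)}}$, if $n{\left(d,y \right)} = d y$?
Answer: $\frac{319}{4788} \approx 0.066625$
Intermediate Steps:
$f{\left(r \right)} = 2 r \left(4 + r\right)$
$N{\left(s \right)} = s + s^{2} + 2 s^{2} \left(4 + s\right)$ ($N{\left(s \right)} = \left(s^{2} + 2 s \left(4 + s\right) s\right) + s = \left(s^{2} + 2 s^{2} \left(4 + s\right)\right) + s = s + s^{2} + 2 s^{2} \left(4 + s\right)$)
$- \frac{3509}{n{\left(-14,N{\left(11 \right)} \right)}} = - \frac{3509}{\left(-14\right) 11 \left(1 + 11 + 2 \cdot 11 \left(4 + 11\right)\right)} = - \frac{3509}{\left(-14\right) 11 \left(1 + 11 + 2 \cdot 11 \cdot 15\right)} = - \frac{3509}{\left(-14\right) 11 \left(1 + 11 + 330\right)} = - \frac{3509}{\left(-14\right) 11 \cdot 342} = - \frac{3509}{\left(-14\right) 3762} = - \frac{3509}{-52668} = \left(-3509\right) \left(- \frac{1}{52668}\right) = \frac{319}{4788}$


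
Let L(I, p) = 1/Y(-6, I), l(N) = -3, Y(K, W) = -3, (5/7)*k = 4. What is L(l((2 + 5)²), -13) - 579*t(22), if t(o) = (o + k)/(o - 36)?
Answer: 119818/105 ≈ 1141.1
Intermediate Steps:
k = 28/5 (k = (7/5)*4 = 28/5 ≈ 5.6000)
L(I, p) = -⅓ (L(I, p) = 1/(-3) = -⅓)
t(o) = (28/5 + o)/(-36 + o) (t(o) = (o + 28/5)/(o - 36) = (28/5 + o)/(-36 + o))
L(l((2 + 5)²), -13) - 579*t(22) = -⅓ - 579*(28/5 + 22)/(-36 + 22) = -⅓ - 579*138/((-14)*5) = -⅓ - (-579)*138/(14*5) = -⅓ - 579*(-69/35) = -⅓ + 39951/35 = 119818/105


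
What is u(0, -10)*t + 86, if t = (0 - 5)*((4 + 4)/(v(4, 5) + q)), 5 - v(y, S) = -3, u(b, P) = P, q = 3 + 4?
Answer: 338/3 ≈ 112.67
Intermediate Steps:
q = 7
v(y, S) = 8 (v(y, S) = 5 - 1*(-3) = 5 + 3 = 8)
t = -8/3 (t = (0 - 5)*((4 + 4)/(8 + 7)) = -40/15 = -5*8/15 = -8/3 ≈ -2.6667)
u(0, -10)*t + 86 = -10*(-8/3) + 86 = 80/3 + 86 = 338/3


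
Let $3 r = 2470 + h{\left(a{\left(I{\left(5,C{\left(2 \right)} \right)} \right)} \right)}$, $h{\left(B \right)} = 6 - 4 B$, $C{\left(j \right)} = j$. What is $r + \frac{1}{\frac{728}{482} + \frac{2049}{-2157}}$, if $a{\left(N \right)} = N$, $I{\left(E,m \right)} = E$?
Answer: $\frac{79676455}{97113} \approx 820.45$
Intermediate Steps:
$r = \frac{2456}{3}$ ($r = \frac{2470 + \left(6 - 20\right)}{3} = \frac{2470 - 14}{3} = \frac{1}{3} \cdot 2456 = \frac{2456}{3} \approx 818.67$)
$r + \frac{1}{\frac{728}{482} + \frac{2049}{-2157}} = \frac{2456}{3} + \frac{1}{\frac{728}{482} + \frac{2049}{-2157}} = \frac{2456}{3} + \frac{1}{728 \cdot \frac{1}{482} + 2049 \left(- \frac{1}{2157}\right)} = \frac{2456}{3} + \frac{1}{\frac{364}{241} - \frac{683}{719}} = \frac{2456}{3} + \frac{1}{\frac{97113}{173279}} = \frac{2456}{3} + \frac{173279}{97113} = \frac{79676455}{97113}$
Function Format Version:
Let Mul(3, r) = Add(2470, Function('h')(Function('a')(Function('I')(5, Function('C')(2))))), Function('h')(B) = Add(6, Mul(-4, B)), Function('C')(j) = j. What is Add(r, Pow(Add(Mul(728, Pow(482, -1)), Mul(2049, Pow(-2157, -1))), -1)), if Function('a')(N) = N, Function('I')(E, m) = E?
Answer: Rational(79676455, 97113) ≈ 820.45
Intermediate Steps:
r = Rational(2456, 3) (r = Mul(Rational(1, 3), Add(2470, Add(6, Mul(-4, 5)))) = Mul(Rational(1, 3), Add(2470, Add(6, -20))) = Mul(Rational(1, 3), Add(2470, -14)) = Mul(Rational(1, 3), 2456) = Rational(2456, 3) ≈ 818.67)
Add(r, Pow(Add(Mul(728, Pow(482, -1)), Mul(2049, Pow(-2157, -1))), -1)) = Add(Rational(2456, 3), Pow(Add(Mul(728, Pow(482, -1)), Mul(2049, Pow(-2157, -1))), -1)) = Add(Rational(2456, 3), Pow(Add(Mul(728, Rational(1, 482)), Mul(2049, Rational(-1, 2157))), -1)) = Add(Rational(2456, 3), Pow(Add(Rational(364, 241), Rational(-683, 719)), -1)) = Add(Rational(2456, 3), Pow(Rational(97113, 173279), -1)) = Add(Rational(2456, 3), Rational(173279, 97113)) = Rational(79676455, 97113)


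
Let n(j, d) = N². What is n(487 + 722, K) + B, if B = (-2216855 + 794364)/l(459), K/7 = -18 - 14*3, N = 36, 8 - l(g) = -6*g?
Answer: 2157061/2762 ≈ 780.98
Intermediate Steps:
l(g) = 8 + 6*g (l(g) = 8 - (-6)*g = 8 + 6*g)
K = -420 (K = 7*(-18 - 14*3) = 7*(-18 - 42) = 7*(-60) = -420)
n(j, d) = 1296 (n(j, d) = 36² = 1296)
B = -1422491/2762 (B = (-2216855 + 794364)/(8 + 6*459) = -1422491/(8 + 2754) = -1422491/2762 ≈ -515.02)
n(487 + 722, K) + B = 1296 - 1422491/2762 = 2157061/2762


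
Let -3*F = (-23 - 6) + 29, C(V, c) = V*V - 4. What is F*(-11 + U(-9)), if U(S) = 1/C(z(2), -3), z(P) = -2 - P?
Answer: 0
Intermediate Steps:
C(V, c) = -4 + V² (C(V, c) = V² - 4 = -4 + V²)
F = 0 (F = -((-23 - 6) + 29)/3 = -(-29 + 29)/3 = -⅓*0 = 0)
U(S) = 1/12 (U(S) = 1/(-4 + (-2 - 1*2)²) = 1/(-4 + (-2 - 2)²) = 1/(-4 + (-4)²) = 1/(-4 + 16) = 1/12)
F*(-11 + U(-9)) = 0*(-11 + 1/12) = 0*(-131/12) = 0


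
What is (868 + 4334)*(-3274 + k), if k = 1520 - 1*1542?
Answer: -17145792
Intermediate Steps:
k = -22 (k = 1520 - 1542 = -22)
(868 + 4334)*(-3274 + k) = (868 + 4334)*(-3274 - 22) = 5202*(-3296) = -17145792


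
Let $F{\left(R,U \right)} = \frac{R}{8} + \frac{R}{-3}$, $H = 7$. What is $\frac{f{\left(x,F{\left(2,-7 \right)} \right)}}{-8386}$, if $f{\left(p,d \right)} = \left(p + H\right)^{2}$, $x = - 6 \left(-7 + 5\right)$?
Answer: $- \frac{361}{8386} \approx -0.043048$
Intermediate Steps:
$F{\left(R,U \right)} = - \frac{5 R}{24}$ ($F{\left(R,U \right)} = R \frac{1}{8} + R \left(- \frac{1}{3}\right) = \frac{R}{8} - \frac{R}{3} = - \frac{5 R}{24}$)
$x = 12$ ($x = \left(-6\right) \left(-2\right) = 12$)
$f{\left(p,d \right)} = \left(7 + p\right)^{2}$ ($f{\left(p,d \right)} = \left(p + 7\right)^{2} = \left(7 + p\right)^{2}$)
$\frac{f{\left(x,F{\left(2,-7 \right)} \right)}}{-8386} = \frac{\left(7 + 12\right)^{2}}{-8386} = 19^{2} \left(- \frac{1}{8386}\right) = 361 \left(- \frac{1}{8386}\right) = - \frac{361}{8386}$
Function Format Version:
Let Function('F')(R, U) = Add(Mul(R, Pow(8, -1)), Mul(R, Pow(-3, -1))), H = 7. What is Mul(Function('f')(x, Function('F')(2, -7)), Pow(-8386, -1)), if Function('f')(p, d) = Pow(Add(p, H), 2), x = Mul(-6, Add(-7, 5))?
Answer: Rational(-361, 8386) ≈ -0.043048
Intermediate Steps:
Function('F')(R, U) = Mul(Rational(-5, 24), R) (Function('F')(R, U) = Add(Mul(R, Rational(1, 8)), Mul(R, Rational(-1, 3))) = Add(Mul(Rational(1, 8), R), Mul(Rational(-1, 3), R)) = Mul(Rational(-5, 24), R))
x = 12 (x = Mul(-6, -2) = 12)
Function('f')(p, d) = Pow(Add(7, p), 2) (Function('f')(p, d) = Pow(Add(p, 7), 2) = Pow(Add(7, p), 2))
Mul(Function('f')(x, Function('F')(2, -7)), Pow(-8386, -1)) = Mul(Pow(Add(7, 12), 2), Pow(-8386, -1)) = Mul(Pow(19, 2), Rational(-1, 8386)) = Mul(361, Rational(-1, 8386)) = Rational(-361, 8386)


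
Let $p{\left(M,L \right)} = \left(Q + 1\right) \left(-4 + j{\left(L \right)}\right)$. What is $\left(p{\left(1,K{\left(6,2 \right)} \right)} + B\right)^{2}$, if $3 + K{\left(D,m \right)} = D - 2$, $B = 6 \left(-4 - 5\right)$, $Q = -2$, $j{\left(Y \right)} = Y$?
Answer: $2601$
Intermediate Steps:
$B = -54$ ($B = 6 \left(-9\right) = -54$)
$K{\left(D,m \right)} = -5 + D$ ($K{\left(D,m \right)} = -3 + \left(D - 2\right) = -3 + \left(-2 + D\right) = -5 + D$)
$p{\left(M,L \right)} = 4 - L$ ($p{\left(M,L \right)} = \left(-2 + 1\right) \left(-4 + L\right) = - (-4 + L) = 4 - L$)
$\left(p{\left(1,K{\left(6,2 \right)} \right)} + B\right)^{2} = \left(\left(4 - \left(-5 + 6\right)\right) - 54\right)^{2} = \left(\left(4 - 1\right) - 54\right)^{2} = \left(3 - 54\right)^{2} = \left(-51\right)^{2} = 2601$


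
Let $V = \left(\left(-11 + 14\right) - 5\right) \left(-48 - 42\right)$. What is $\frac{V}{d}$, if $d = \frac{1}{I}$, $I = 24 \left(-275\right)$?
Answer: $-1188000$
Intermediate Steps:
$I = -6600$
$V = 180$ ($V = \left(3 - 5\right) \left(-90\right) = \left(-2\right) \left(-90\right) = 180$)
$d = - \frac{1}{6600}$ ($d = \frac{1}{-6600} = - \frac{1}{6600} \approx -0.00015152$)
$\frac{V}{d} = \frac{180}{- \frac{1}{6600}} = 180 \left(-6600\right) = -1188000$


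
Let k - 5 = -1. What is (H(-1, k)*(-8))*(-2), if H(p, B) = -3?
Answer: -48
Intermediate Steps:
k = 4 (k = 5 - 1 = 4)
(H(-1, k)*(-8))*(-2) = -3*(-8)*(-2) = 24*(-2) = -48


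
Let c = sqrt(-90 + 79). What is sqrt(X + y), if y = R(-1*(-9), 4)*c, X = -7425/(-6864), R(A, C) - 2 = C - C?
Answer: sqrt(2925 + 5408*I*sqrt(11))/52 ≈ 1.9752 + 1.6792*I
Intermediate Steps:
R(A, C) = 2 (R(A, C) = 2 + (C - C) = 2 + 0 = 2)
c = I*sqrt(11) (c = sqrt(-11) = I*sqrt(11) ≈ 3.3166*I)
X = 225/208 (X = -7425*(-1/6864) = 225/208 ≈ 1.0817)
y = 2*I*sqrt(11) (y = 2*(I*sqrt(11)) = 2*I*sqrt(11) ≈ 6.6332*I)
sqrt(X + y) = sqrt(225/208 + 2*I*sqrt(11))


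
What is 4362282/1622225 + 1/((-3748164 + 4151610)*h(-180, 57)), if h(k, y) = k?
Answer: 63358027731347/23561286744600 ≈ 2.6891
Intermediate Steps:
4362282/1622225 + 1/((-3748164 + 4151610)*h(-180, 57)) = 4362282/1622225 + 1/((-3748164 + 4151610)*(-180)) = 4362282*(1/1622225) - 1/180/403446 = 4362282/1622225 + (1/403446)*(-1/180) = 4362282/1622225 - 1/72620280 = 63358027731347/23561286744600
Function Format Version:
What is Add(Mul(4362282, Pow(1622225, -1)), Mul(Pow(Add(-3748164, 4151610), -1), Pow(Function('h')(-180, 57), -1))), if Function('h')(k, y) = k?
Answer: Rational(63358027731347, 23561286744600) ≈ 2.6891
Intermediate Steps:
Add(Mul(4362282, Pow(1622225, -1)), Mul(Pow(Add(-3748164, 4151610), -1), Pow(Function('h')(-180, 57), -1))) = Add(Mul(4362282, Pow(1622225, -1)), Mul(Pow(Add(-3748164, 4151610), -1), Pow(-180, -1))) = Add(Mul(4362282, Rational(1, 1622225)), Mul(Pow(403446, -1), Rational(-1, 180))) = Add(Rational(4362282, 1622225), Mul(Rational(1, 403446), Rational(-1, 180))) = Add(Rational(4362282, 1622225), Rational(-1, 72620280)) = Rational(63358027731347, 23561286744600)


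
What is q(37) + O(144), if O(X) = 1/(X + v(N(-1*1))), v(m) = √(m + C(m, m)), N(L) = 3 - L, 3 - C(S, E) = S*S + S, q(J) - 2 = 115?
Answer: 2427777/20749 - I*√13/20749 ≈ 117.01 - 0.00017377*I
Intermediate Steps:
q(J) = 117 (q(J) = 2 + 115 = 117)
C(S, E) = 3 - S - S² (C(S, E) = 3 - (S*S + S) = 3 - (S² + S) = 3 - (S + S²) = 3 + (-S - S²) = 3 - S - S²)
v(m) = √(3 - m²) (v(m) = √(m + (3 - m - m²)) = √(3 - m²))
O(X) = 1/(X + I*√13) (O(X) = 1/(X + √(3 - (3 - (-1))²)) = 1/(X + √(3 - (3 - 1*(-1))²)) = 1/(X + √(3 - (3 + 1)²)) = 1/(X + √(3 - 1*4²)) = 1/(X + √(3 - 1*16)) = 1/(X + √(3 - 16)) = 1/(X + √(-13)) = 1/(X + I*√13))
q(37) + O(144) = 117 + 1/(144 + I*√13)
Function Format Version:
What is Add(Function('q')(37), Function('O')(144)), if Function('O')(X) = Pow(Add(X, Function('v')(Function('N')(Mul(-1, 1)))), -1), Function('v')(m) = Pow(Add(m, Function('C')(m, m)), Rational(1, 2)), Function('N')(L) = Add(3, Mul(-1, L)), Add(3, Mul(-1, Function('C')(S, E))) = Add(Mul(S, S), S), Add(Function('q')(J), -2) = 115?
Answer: Add(Rational(2427777, 20749), Mul(Rational(-1, 20749), I, Pow(13, Rational(1, 2)))) ≈ Add(117.01, Mul(-0.00017377, I))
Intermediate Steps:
Function('q')(J) = 117 (Function('q')(J) = Add(2, 115) = 117)
Function('C')(S, E) = Add(3, Mul(-1, S), Mul(-1, Pow(S, 2))) (Function('C')(S, E) = Add(3, Mul(-1, Add(Mul(S, S), S))) = Add(3, Mul(-1, Add(Pow(S, 2), S))) = Add(3, Mul(-1, Add(S, Pow(S, 2)))) = Add(3, Add(Mul(-1, S), Mul(-1, Pow(S, 2)))) = Add(3, Mul(-1, S), Mul(-1, Pow(S, 2))))
Function('v')(m) = Pow(Add(3, Mul(-1, Pow(m, 2))), Rational(1, 2)) (Function('v')(m) = Pow(Add(m, Add(3, Mul(-1, m), Mul(-1, Pow(m, 2)))), Rational(1, 2)) = Pow(Add(3, Mul(-1, Pow(m, 2))), Rational(1, 2)))
Function('O')(X) = Pow(Add(X, Mul(I, Pow(13, Rational(1, 2)))), -1) (Function('O')(X) = Pow(Add(X, Pow(Add(3, Mul(-1, Pow(Add(3, Mul(-1, Mul(-1, 1))), 2))), Rational(1, 2))), -1) = Pow(Add(X, Pow(Add(3, Mul(-1, Pow(Add(3, Mul(-1, -1)), 2))), Rational(1, 2))), -1) = Pow(Add(X, Pow(Add(3, Mul(-1, Pow(Add(3, 1), 2))), Rational(1, 2))), -1) = Pow(Add(X, Pow(Add(3, Mul(-1, Pow(4, 2))), Rational(1, 2))), -1) = Pow(Add(X, Pow(Add(3, Mul(-1, 16)), Rational(1, 2))), -1) = Pow(Add(X, Pow(Add(3, -16), Rational(1, 2))), -1) = Pow(Add(X, Pow(-13, Rational(1, 2))), -1) = Pow(Add(X, Mul(I, Pow(13, Rational(1, 2)))), -1))
Add(Function('q')(37), Function('O')(144)) = Add(117, Pow(Add(144, Mul(I, Pow(13, Rational(1, 2)))), -1))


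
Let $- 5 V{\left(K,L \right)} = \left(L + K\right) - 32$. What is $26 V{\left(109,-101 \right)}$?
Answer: $\frac{624}{5} \approx 124.8$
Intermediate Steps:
$V{\left(K,L \right)} = \frac{32}{5} - \frac{K}{5} - \frac{L}{5}$ ($V{\left(K,L \right)} = - \frac{\left(L + K\right) - 32}{5} = - \frac{\left(K + L\right) - 32}{5} = - \frac{-32 + K + L}{5} = \frac{32}{5} - \frac{K}{5} - \frac{L}{5}$)
$26 V{\left(109,-101 \right)} = 26 \left(\frac{32}{5} - \frac{109}{5} - - \frac{101}{5}\right) = 26 \left(\frac{32}{5} - \frac{109}{5} + \frac{101}{5}\right) = 26 \cdot \frac{24}{5} = \frac{624}{5}$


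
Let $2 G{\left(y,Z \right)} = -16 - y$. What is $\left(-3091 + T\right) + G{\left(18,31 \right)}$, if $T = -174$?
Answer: $-3282$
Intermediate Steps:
$G{\left(y,Z \right)} = -8 - \frac{y}{2}$ ($G{\left(y,Z \right)} = \frac{-16 - y}{2} = -8 - \frac{y}{2}$)
$\left(-3091 + T\right) + G{\left(18,31 \right)} = \left(-3091 - 174\right) - 17 = -3265 - 17 = -3282$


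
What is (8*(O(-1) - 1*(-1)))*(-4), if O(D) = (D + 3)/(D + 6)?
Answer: -224/5 ≈ -44.800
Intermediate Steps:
O(D) = (3 + D)/(6 + D)
(8*(O(-1) - 1*(-1)))*(-4) = (8*((3 - 1)/(6 - 1) - 1*(-1)))*(-4) = (8*(2/5 + 1))*(-4) = (8*((⅕)*2 + 1))*(-4) = (8*(⅖ + 1))*(-4) = (8*(7/5))*(-4) = (56/5)*(-4) = -224/5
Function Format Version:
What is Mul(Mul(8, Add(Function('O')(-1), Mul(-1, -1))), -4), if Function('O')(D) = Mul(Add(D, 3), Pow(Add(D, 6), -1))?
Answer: Rational(-224, 5) ≈ -44.800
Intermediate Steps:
Function('O')(D) = Mul(Pow(Add(6, D), -1), Add(3, D)) (Function('O')(D) = Mul(Add(3, D), Pow(Add(6, D), -1)) = Mul(Pow(Add(6, D), -1), Add(3, D)))
Mul(Mul(8, Add(Function('O')(-1), Mul(-1, -1))), -4) = Mul(Mul(8, Add(Mul(Pow(Add(6, -1), -1), Add(3, -1)), Mul(-1, -1))), -4) = Mul(Mul(8, Add(Mul(Pow(5, -1), 2), 1)), -4) = Mul(Mul(8, Add(Mul(Rational(1, 5), 2), 1)), -4) = Mul(Mul(8, Add(Rational(2, 5), 1)), -4) = Mul(Mul(8, Rational(7, 5)), -4) = Mul(Rational(56, 5), -4) = Rational(-224, 5)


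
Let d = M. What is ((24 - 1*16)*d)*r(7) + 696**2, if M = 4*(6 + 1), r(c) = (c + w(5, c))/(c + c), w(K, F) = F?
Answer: 484640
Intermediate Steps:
r(c) = 1 (r(c) = (c + c)/(c + c) = (2*c)/((2*c)) = (2*c)*(1/(2*c)) = 1)
M = 28 (M = 4*7 = 28)
d = 28
((24 - 1*16)*d)*r(7) + 696**2 = ((24 - 1*16)*28)*1 + 696**2 = ((24 - 16)*28)*1 + 484416 = (8*28)*1 + 484416 = 224*1 + 484416 = 224 + 484416 = 484640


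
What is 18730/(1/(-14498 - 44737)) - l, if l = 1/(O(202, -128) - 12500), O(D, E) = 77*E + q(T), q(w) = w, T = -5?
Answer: -24808893329549/22361 ≈ -1.1095e+9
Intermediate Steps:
O(D, E) = -5 + 77*E (O(D, E) = 77*E - 5 = -5 + 77*E)
l = -1/22361 (l = 1/((-5 + 77*(-128)) - 12500) = 1/((-5 - 9856) - 12500) = 1/(-9861 - 12500) = 1/(-22361) = -1/22361 ≈ -4.4721e-5)
18730/(1/(-14498 - 44737)) - l = 18730/(1/(-14498 - 44737)) - 1*(-1/22361) = 18730/(1/(-59235)) + 1/22361 = 18730/(-1/59235) + 1/22361 = 18730*(-59235) + 1/22361 = -1109471550 + 1/22361 = -24808893329549/22361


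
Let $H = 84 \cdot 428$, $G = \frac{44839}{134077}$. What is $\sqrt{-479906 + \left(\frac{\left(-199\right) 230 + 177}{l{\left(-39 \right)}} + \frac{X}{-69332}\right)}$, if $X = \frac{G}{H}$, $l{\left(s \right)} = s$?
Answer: $\frac{i \sqrt{141197111662542752281512884416998873}}{543080779522008} \approx 691.91 i$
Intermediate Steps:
$G = \frac{44839}{134077}$ ($G = 44839 \cdot \frac{1}{134077} = \frac{44839}{134077} \approx 0.33443$)
$H = 35952$
$X = \frac{44839}{4820336304}$ ($X = \frac{44839}{134077 \cdot 35952} = \frac{44839}{134077} \cdot \frac{1}{35952} = \frac{44839}{4820336304} \approx 9.302 \cdot 10^{-6}$)
$\sqrt{-479906 + \left(\frac{\left(-199\right) 230 + 177}{l{\left(-39 \right)}} + \frac{X}{-69332}\right)} = \sqrt{-479906 + \left(\frac{\left(-199\right) 230 + 177}{-39} + \frac{44839}{4820336304 \left(-69332\right)}\right)} = \sqrt{-479906 + \left(\left(-45770 + 177\right) \left(- \frac{1}{39}\right) + \frac{44839}{4820336304} \left(- \frac{1}{69332}\right)\right)} = \sqrt{-479906 - - \frac{5079114252460321861}{4344646236176064}} = \sqrt{-479906 + \left(\frac{45593}{39} - \frac{44839}{334203556628928}\right)} = \sqrt{-479906 + \frac{5079114252460321861}{4344646236176064}} = \sqrt{- \frac{2079942682365849848123}{4344646236176064}} = \frac{i \sqrt{141197111662542752281512884416998873}}{543080779522008}$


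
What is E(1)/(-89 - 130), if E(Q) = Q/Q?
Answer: -1/219 ≈ -0.0045662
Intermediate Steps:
E(Q) = 1
E(1)/(-89 - 130) = 1/(-89 - 130) = 1/(-219) = 1*(-1/219) = -1/219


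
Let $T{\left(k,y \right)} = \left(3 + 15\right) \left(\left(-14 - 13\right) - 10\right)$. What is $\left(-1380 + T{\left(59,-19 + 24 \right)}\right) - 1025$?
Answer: $-3071$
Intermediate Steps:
$T{\left(k,y \right)} = -666$ ($T{\left(k,y \right)} = 18 \left(\left(-14 - 13\right) - 10\right) = 18 \left(-27 - 10\right) = 18 \left(-37\right) = -666$)
$\left(-1380 + T{\left(59,-19 + 24 \right)}\right) - 1025 = \left(-1380 - 666\right) - 1025 = -2046 - 1025 = -3071$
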